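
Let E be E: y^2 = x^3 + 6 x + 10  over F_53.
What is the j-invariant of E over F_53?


Delta = -16(4 a^3 + 27 b^2) mod 53 = 4
-1728 * (4 a)^3 = -1728 * (4*6)^3 mod 53 = 23
j = 23 * 4^(-1) mod 53 = 19

j = 19 (mod 53)


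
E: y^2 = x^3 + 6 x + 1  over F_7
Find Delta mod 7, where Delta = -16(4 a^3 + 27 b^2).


4 a^3 + 27 b^2 = 4*6^3 + 27*1^2 = 864 + 27 = 891
Delta = -16 * (891) = -14256
Delta mod 7 = 3

Delta = 3 (mod 7)


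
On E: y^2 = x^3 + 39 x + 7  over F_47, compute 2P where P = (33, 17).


Doubling: s = (3 x1^2 + a) / (2 y1)
s = (3*33^2 + 39) / (2*17) mod 47 = 6
x3 = s^2 - 2 x1 mod 47 = 6^2 - 2*33 = 17
y3 = s (x1 - x3) - y1 mod 47 = 6 * (33 - 17) - 17 = 32

2P = (17, 32)


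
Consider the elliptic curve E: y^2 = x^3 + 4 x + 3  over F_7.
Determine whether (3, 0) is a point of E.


Check whether y^2 = x^3 + 4 x + 3 (mod 7) for (x, y) = (3, 0).
LHS: y^2 = 0^2 mod 7 = 0
RHS: x^3 + 4 x + 3 = 3^3 + 4*3 + 3 mod 7 = 0
LHS = RHS

Yes, on the curve


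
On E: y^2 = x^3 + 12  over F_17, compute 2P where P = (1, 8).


k = 2 = 10_2 (binary, LSB first: 01)
Double-and-add from P = (1, 8):
  bit 0 = 0: acc unchanged = O
  bit 1 = 1: acc = O + (7, 10) = (7, 10)

2P = (7, 10)


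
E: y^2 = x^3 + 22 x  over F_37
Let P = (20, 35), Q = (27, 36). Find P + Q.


P != Q, so use the chord formula.
s = (y2 - y1) / (x2 - x1) = (1) / (7) mod 37 = 16
x3 = s^2 - x1 - x2 mod 37 = 16^2 - 20 - 27 = 24
y3 = s (x1 - x3) - y1 mod 37 = 16 * (20 - 24) - 35 = 12

P + Q = (24, 12)


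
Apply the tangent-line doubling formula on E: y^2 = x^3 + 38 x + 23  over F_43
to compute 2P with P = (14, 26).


Doubling: s = (3 x1^2 + a) / (2 y1)
s = (3*14^2 + 38) / (2*26) mod 43 = 17
x3 = s^2 - 2 x1 mod 43 = 17^2 - 2*14 = 3
y3 = s (x1 - x3) - y1 mod 43 = 17 * (14 - 3) - 26 = 32

2P = (3, 32)


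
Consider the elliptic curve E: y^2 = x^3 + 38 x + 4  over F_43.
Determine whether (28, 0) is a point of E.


Check whether y^2 = x^3 + 38 x + 4 (mod 43) for (x, y) = (28, 0).
LHS: y^2 = 0^2 mod 43 = 0
RHS: x^3 + 38 x + 4 = 28^3 + 38*28 + 4 mod 43 = 15
LHS != RHS

No, not on the curve


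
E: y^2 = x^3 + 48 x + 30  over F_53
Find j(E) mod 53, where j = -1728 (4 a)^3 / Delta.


Delta = -16(4 a^3 + 27 b^2) mod 53 = 5
-1728 * (4 a)^3 = -1728 * (4*48)^3 mod 53 = 10
j = 10 * 5^(-1) mod 53 = 2

j = 2 (mod 53)


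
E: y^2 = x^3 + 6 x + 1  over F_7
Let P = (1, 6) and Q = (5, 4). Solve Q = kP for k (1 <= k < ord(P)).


Enumerate multiples of P until we hit Q = (5, 4):
  1P = (1, 6)
  2P = (6, 6)
  3P = (0, 1)
  4P = (3, 5)
  5P = (5, 3)
  6P = (2, 0)
  7P = (5, 4)
Match found at i = 7.

k = 7


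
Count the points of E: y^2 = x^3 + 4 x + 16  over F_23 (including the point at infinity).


For each x in F_23, count y with y^2 = x^3 + 4 x + 16 mod 23:
  x = 0: RHS = 16, y in [4, 19]  -> 2 point(s)
  x = 2: RHS = 9, y in [3, 20]  -> 2 point(s)
  x = 3: RHS = 9, y in [3, 20]  -> 2 point(s)
  x = 4: RHS = 4, y in [2, 21]  -> 2 point(s)
  x = 5: RHS = 0, y in [0]  -> 1 point(s)
  x = 6: RHS = 3, y in [7, 16]  -> 2 point(s)
  x = 8: RHS = 8, y in [10, 13]  -> 2 point(s)
  x = 15: RHS = 1, y in [1, 22]  -> 2 point(s)
  x = 16: RHS = 13, y in [6, 17]  -> 2 point(s)
  x = 17: RHS = 6, y in [11, 12]  -> 2 point(s)
  x = 18: RHS = 9, y in [3, 20]  -> 2 point(s)
  x = 20: RHS = 0, y in [0]  -> 1 point(s)
  x = 21: RHS = 0, y in [0]  -> 1 point(s)
Affine points: 23. Add the point at infinity: total = 24.

#E(F_23) = 24


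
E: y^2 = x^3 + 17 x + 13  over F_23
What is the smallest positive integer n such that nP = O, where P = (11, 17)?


Compute successive multiples of P until we hit O:
  1P = (11, 17)
  2P = (2, 20)
  3P = (5, 4)
  4P = (20, 21)
  5P = (1, 13)
  6P = (13, 19)
  7P = (0, 17)
  8P = (12, 6)
  ... (continuing to 23P)
  23P = O

ord(P) = 23


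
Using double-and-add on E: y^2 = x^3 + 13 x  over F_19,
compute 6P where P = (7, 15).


k = 6 = 110_2 (binary, LSB first: 011)
Double-and-add from P = (7, 15):
  bit 0 = 0: acc unchanged = O
  bit 1 = 1: acc = O + (6, 3) = (6, 3)
  bit 2 = 1: acc = (6, 3) + (11, 7) = (11, 12)

6P = (11, 12)


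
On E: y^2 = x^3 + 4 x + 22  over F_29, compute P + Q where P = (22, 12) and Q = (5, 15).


P != Q, so use the chord formula.
s = (y2 - y1) / (x2 - x1) = (3) / (12) mod 29 = 22
x3 = s^2 - x1 - x2 mod 29 = 22^2 - 22 - 5 = 22
y3 = s (x1 - x3) - y1 mod 29 = 22 * (22 - 22) - 12 = 17

P + Q = (22, 17)


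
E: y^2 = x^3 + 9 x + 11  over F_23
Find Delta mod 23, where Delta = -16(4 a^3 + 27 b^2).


4 a^3 + 27 b^2 = 4*9^3 + 27*11^2 = 2916 + 3267 = 6183
Delta = -16 * (6183) = -98928
Delta mod 23 = 18

Delta = 18 (mod 23)


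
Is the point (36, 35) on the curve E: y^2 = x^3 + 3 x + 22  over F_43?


Check whether y^2 = x^3 + 3 x + 22 (mod 43) for (x, y) = (36, 35).
LHS: y^2 = 35^2 mod 43 = 21
RHS: x^3 + 3 x + 22 = 36^3 + 3*36 + 22 mod 43 = 2
LHS != RHS

No, not on the curve


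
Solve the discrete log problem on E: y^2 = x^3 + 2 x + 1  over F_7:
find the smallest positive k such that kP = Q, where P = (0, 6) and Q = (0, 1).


Enumerate multiples of P until we hit Q = (0, 1):
  1P = (0, 6)
  2P = (1, 2)
  3P = (1, 5)
  4P = (0, 1)
Match found at i = 4.

k = 4


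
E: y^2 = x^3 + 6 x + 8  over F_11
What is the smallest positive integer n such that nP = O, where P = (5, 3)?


Compute successive multiples of P until we hit O:
  1P = (5, 3)
  2P = (10, 1)
  3P = (1, 2)
  4P = (3, 3)
  5P = (3, 8)
  6P = (1, 9)
  7P = (10, 10)
  8P = (5, 8)
  ... (continuing to 9P)
  9P = O

ord(P) = 9


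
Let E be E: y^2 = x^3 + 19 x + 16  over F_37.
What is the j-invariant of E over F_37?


Delta = -16(4 a^3 + 27 b^2) mod 37 = 30
-1728 * (4 a)^3 = -1728 * (4*19)^3 mod 37 = 14
j = 14 * 30^(-1) mod 37 = 35

j = 35 (mod 37)


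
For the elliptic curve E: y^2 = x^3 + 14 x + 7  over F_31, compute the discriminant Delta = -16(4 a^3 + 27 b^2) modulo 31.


4 a^3 + 27 b^2 = 4*14^3 + 27*7^2 = 10976 + 1323 = 12299
Delta = -16 * (12299) = -196784
Delta mod 31 = 4

Delta = 4 (mod 31)


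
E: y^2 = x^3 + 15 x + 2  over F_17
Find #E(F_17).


For each x in F_17, count y with y^2 = x^3 + 15 x + 2 mod 17:
  x = 0: RHS = 2, y in [6, 11]  -> 2 point(s)
  x = 1: RHS = 1, y in [1, 16]  -> 2 point(s)
  x = 5: RHS = 15, y in [7, 10]  -> 2 point(s)
  x = 6: RHS = 2, y in [6, 11]  -> 2 point(s)
  x = 7: RHS = 8, y in [5, 12]  -> 2 point(s)
  x = 9: RHS = 16, y in [4, 13]  -> 2 point(s)
  x = 10: RHS = 13, y in [8, 9]  -> 2 point(s)
  x = 11: RHS = 2, y in [6, 11]  -> 2 point(s)
  x = 14: RHS = 15, y in [7, 10]  -> 2 point(s)
  x = 15: RHS = 15, y in [7, 10]  -> 2 point(s)
Affine points: 20. Add the point at infinity: total = 21.

#E(F_17) = 21


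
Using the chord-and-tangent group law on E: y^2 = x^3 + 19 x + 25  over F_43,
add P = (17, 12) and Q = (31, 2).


P != Q, so use the chord formula.
s = (y2 - y1) / (x2 - x1) = (33) / (14) mod 43 = 30
x3 = s^2 - x1 - x2 mod 43 = 30^2 - 17 - 31 = 35
y3 = s (x1 - x3) - y1 mod 43 = 30 * (17 - 35) - 12 = 7

P + Q = (35, 7)


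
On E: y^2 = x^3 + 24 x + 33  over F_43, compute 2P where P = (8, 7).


Doubling: s = (3 x1^2 + a) / (2 y1)
s = (3*8^2 + 24) / (2*7) mod 43 = 40
x3 = s^2 - 2 x1 mod 43 = 40^2 - 2*8 = 36
y3 = s (x1 - x3) - y1 mod 43 = 40 * (8 - 36) - 7 = 34

2P = (36, 34)


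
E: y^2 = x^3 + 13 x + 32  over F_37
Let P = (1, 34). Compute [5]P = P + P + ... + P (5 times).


k = 5 = 101_2 (binary, LSB first: 101)
Double-and-add from P = (1, 34):
  bit 0 = 1: acc = O + (1, 34) = (1, 34)
  bit 1 = 0: acc unchanged = (1, 34)
  bit 2 = 1: acc = (1, 34) + (1, 34) = (1, 3)

5P = (1, 3)


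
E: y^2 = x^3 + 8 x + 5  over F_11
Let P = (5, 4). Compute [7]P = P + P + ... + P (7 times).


k = 7 = 111_2 (binary, LSB first: 111)
Double-and-add from P = (5, 4):
  bit 0 = 1: acc = O + (5, 4) = (5, 4)
  bit 1 = 1: acc = (5, 4) + (5, 7) = O
  bit 2 = 1: acc = O + (5, 4) = (5, 4)

7P = (5, 4)


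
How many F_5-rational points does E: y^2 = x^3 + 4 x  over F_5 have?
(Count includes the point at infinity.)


For each x in F_5, count y with y^2 = x^3 + 4 x + 0 mod 5:
  x = 0: RHS = 0, y in [0]  -> 1 point(s)
  x = 1: RHS = 0, y in [0]  -> 1 point(s)
  x = 2: RHS = 1, y in [1, 4]  -> 2 point(s)
  x = 3: RHS = 4, y in [2, 3]  -> 2 point(s)
  x = 4: RHS = 0, y in [0]  -> 1 point(s)
Affine points: 7. Add the point at infinity: total = 8.

#E(F_5) = 8


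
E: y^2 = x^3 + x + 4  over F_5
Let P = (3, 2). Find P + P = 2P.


Doubling: s = (3 x1^2 + a) / (2 y1)
s = (3*3^2 + 1) / (2*2) mod 5 = 2
x3 = s^2 - 2 x1 mod 5 = 2^2 - 2*3 = 3
y3 = s (x1 - x3) - y1 mod 5 = 2 * (3 - 3) - 2 = 3

2P = (3, 3)


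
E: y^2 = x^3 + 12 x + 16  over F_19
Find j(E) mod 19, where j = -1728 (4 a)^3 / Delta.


Delta = -16(4 a^3 + 27 b^2) mod 19 = 14
-1728 * (4 a)^3 = -1728 * (4*12)^3 mod 19 = 12
j = 12 * 14^(-1) mod 19 = 9

j = 9 (mod 19)


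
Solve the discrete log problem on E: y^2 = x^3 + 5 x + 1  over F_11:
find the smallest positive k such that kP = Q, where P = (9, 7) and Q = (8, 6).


Enumerate multiples of P until we hit Q = (8, 6):
  1P = (9, 7)
  2P = (8, 6)
Match found at i = 2.

k = 2


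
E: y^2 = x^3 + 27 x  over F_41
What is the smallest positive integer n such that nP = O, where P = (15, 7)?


Compute successive multiples of P until we hit O:
  1P = (15, 7)
  2P = (31, 40)
  3P = (26, 19)
  4P = (10, 32)
  5P = (0, 0)
  6P = (10, 9)
  7P = (26, 22)
  8P = (31, 1)
  ... (continuing to 10P)
  10P = O

ord(P) = 10


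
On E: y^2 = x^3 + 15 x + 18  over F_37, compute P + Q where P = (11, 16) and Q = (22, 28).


P != Q, so use the chord formula.
s = (y2 - y1) / (x2 - x1) = (12) / (11) mod 37 = 28
x3 = s^2 - x1 - x2 mod 37 = 28^2 - 11 - 22 = 11
y3 = s (x1 - x3) - y1 mod 37 = 28 * (11 - 11) - 16 = 21

P + Q = (11, 21)


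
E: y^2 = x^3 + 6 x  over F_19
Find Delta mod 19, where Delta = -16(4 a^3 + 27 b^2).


4 a^3 + 27 b^2 = 4*6^3 + 27*0^2 = 864 + 0 = 864
Delta = -16 * (864) = -13824
Delta mod 19 = 8

Delta = 8 (mod 19)


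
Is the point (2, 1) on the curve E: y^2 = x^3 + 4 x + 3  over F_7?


Check whether y^2 = x^3 + 4 x + 3 (mod 7) for (x, y) = (2, 1).
LHS: y^2 = 1^2 mod 7 = 1
RHS: x^3 + 4 x + 3 = 2^3 + 4*2 + 3 mod 7 = 5
LHS != RHS

No, not on the curve


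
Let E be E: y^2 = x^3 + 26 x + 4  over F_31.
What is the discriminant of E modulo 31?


4 a^3 + 27 b^2 = 4*26^3 + 27*4^2 = 70304 + 432 = 70736
Delta = -16 * (70736) = -1131776
Delta mod 31 = 3

Delta = 3 (mod 31)


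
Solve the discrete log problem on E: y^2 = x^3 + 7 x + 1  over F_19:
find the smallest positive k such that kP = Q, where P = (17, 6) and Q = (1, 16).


Enumerate multiples of P until we hit Q = (1, 16):
  1P = (17, 6)
  2P = (4, 13)
  3P = (2, 2)
  4P = (1, 16)
Match found at i = 4.

k = 4


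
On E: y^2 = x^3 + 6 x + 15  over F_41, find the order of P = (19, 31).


Compute successive multiples of P until we hit O:
  1P = (19, 31)
  2P = (28, 6)
  3P = (25, 13)
  4P = (6, 12)
  5P = (39, 6)
  6P = (23, 15)
  7P = (15, 35)
  8P = (8, 40)
  ... (continuing to 43P)
  43P = O

ord(P) = 43


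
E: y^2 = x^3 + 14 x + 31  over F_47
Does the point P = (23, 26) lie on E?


Check whether y^2 = x^3 + 14 x + 31 (mod 47) for (x, y) = (23, 26).
LHS: y^2 = 26^2 mod 47 = 18
RHS: x^3 + 14 x + 31 = 23^3 + 14*23 + 31 mod 47 = 18
LHS = RHS

Yes, on the curve


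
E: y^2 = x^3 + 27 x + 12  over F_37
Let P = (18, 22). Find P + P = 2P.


Doubling: s = (3 x1^2 + a) / (2 y1)
s = (3*18^2 + 27) / (2*22) mod 37 = 0
x3 = s^2 - 2 x1 mod 37 = 0^2 - 2*18 = 1
y3 = s (x1 - x3) - y1 mod 37 = 0 * (18 - 1) - 22 = 15

2P = (1, 15)


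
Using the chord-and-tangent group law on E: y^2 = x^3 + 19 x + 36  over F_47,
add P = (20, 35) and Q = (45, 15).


P != Q, so use the chord formula.
s = (y2 - y1) / (x2 - x1) = (27) / (25) mod 47 = 18
x3 = s^2 - x1 - x2 mod 47 = 18^2 - 20 - 45 = 24
y3 = s (x1 - x3) - y1 mod 47 = 18 * (20 - 24) - 35 = 34

P + Q = (24, 34)


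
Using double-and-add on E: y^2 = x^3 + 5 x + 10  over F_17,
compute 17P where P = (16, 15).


k = 17 = 10001_2 (binary, LSB first: 10001)
Double-and-add from P = (16, 15):
  bit 0 = 1: acc = O + (16, 15) = (16, 15)
  bit 1 = 0: acc unchanged = (16, 15)
  bit 2 = 0: acc unchanged = (16, 15)
  bit 3 = 0: acc unchanged = (16, 15)
  bit 4 = 1: acc = (16, 15) + (4, 14) = (12, 8)

17P = (12, 8)


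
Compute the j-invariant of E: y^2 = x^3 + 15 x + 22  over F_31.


Delta = -16(4 a^3 + 27 b^2) mod 31 = 15
-1728 * (4 a)^3 = -1728 * (4*15)^3 mod 31 = 29
j = 29 * 15^(-1) mod 31 = 4

j = 4 (mod 31)


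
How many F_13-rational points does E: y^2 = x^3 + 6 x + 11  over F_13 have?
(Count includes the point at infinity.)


For each x in F_13, count y with y^2 = x^3 + 6 x + 11 mod 13:
  x = 3: RHS = 4, y in [2, 11]  -> 2 point(s)
  x = 5: RHS = 10, y in [6, 7]  -> 2 point(s)
  x = 6: RHS = 3, y in [4, 9]  -> 2 point(s)
  x = 8: RHS = 12, y in [5, 8]  -> 2 point(s)
  x = 9: RHS = 1, y in [1, 12]  -> 2 point(s)
  x = 11: RHS = 4, y in [2, 11]  -> 2 point(s)
  x = 12: RHS = 4, y in [2, 11]  -> 2 point(s)
Affine points: 14. Add the point at infinity: total = 15.

#E(F_13) = 15


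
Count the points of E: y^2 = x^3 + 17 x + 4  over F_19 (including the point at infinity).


For each x in F_19, count y with y^2 = x^3 + 17 x + 4 mod 19:
  x = 0: RHS = 4, y in [2, 17]  -> 2 point(s)
  x = 3: RHS = 6, y in [5, 14]  -> 2 point(s)
  x = 5: RHS = 5, y in [9, 10]  -> 2 point(s)
  x = 8: RHS = 6, y in [5, 14]  -> 2 point(s)
  x = 12: RHS = 17, y in [6, 13]  -> 2 point(s)
  x = 13: RHS = 9, y in [3, 16]  -> 2 point(s)
  x = 15: RHS = 5, y in [9, 10]  -> 2 point(s)
  x = 17: RHS = 0, y in [0]  -> 1 point(s)
  x = 18: RHS = 5, y in [9, 10]  -> 2 point(s)
Affine points: 17. Add the point at infinity: total = 18.

#E(F_19) = 18


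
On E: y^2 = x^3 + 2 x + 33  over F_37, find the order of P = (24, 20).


Compute successive multiples of P until we hit O:
  1P = (24, 20)
  2P = (35, 13)
  3P = (31, 8)
  4P = (31, 29)
  5P = (35, 24)
  6P = (24, 17)
  7P = O

ord(P) = 7


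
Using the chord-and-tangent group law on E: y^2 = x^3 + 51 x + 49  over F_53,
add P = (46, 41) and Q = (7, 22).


P != Q, so use the chord formula.
s = (y2 - y1) / (x2 - x1) = (34) / (14) mod 53 = 10
x3 = s^2 - x1 - x2 mod 53 = 10^2 - 46 - 7 = 47
y3 = s (x1 - x3) - y1 mod 53 = 10 * (46 - 47) - 41 = 2

P + Q = (47, 2)


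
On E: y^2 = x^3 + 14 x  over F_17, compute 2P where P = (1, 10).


Doubling: s = (3 x1^2 + a) / (2 y1)
s = (3*1^2 + 14) / (2*10) mod 17 = 0
x3 = s^2 - 2 x1 mod 17 = 0^2 - 2*1 = 15
y3 = s (x1 - x3) - y1 mod 17 = 0 * (1 - 15) - 10 = 7

2P = (15, 7)


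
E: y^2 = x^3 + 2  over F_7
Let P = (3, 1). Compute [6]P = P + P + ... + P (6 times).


k = 6 = 110_2 (binary, LSB first: 011)
Double-and-add from P = (3, 1):
  bit 0 = 0: acc unchanged = O
  bit 1 = 1: acc = O + (3, 6) = (3, 6)
  bit 2 = 1: acc = (3, 6) + (3, 1) = O

6P = O


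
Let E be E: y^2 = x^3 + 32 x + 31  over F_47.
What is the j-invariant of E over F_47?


Delta = -16(4 a^3 + 27 b^2) mod 47 = 34
-1728 * (4 a)^3 = -1728 * (4*32)^3 mod 47 = 38
j = 38 * 34^(-1) mod 47 = 26

j = 26 (mod 47)


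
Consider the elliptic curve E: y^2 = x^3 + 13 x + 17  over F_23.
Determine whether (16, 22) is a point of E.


Check whether y^2 = x^3 + 13 x + 17 (mod 23) for (x, y) = (16, 22).
LHS: y^2 = 22^2 mod 23 = 1
RHS: x^3 + 13 x + 17 = 16^3 + 13*16 + 17 mod 23 = 20
LHS != RHS

No, not on the curve


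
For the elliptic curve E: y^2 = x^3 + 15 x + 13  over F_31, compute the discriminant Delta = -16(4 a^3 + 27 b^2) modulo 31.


4 a^3 + 27 b^2 = 4*15^3 + 27*13^2 = 13500 + 4563 = 18063
Delta = -16 * (18063) = -289008
Delta mod 31 = 5

Delta = 5 (mod 31)


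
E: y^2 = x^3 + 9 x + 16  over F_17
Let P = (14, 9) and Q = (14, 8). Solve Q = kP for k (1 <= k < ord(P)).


Enumerate multiples of P until we hit Q = (14, 8):
  1P = (14, 9)
  2P = (10, 16)
  3P = (12, 13)
  4P = (12, 4)
  5P = (10, 1)
  6P = (14, 8)
Match found at i = 6.

k = 6


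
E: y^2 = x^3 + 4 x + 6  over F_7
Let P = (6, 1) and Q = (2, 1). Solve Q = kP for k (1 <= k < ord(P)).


Enumerate multiples of P until we hit Q = (2, 1):
  1P = (6, 1)
  2P = (2, 6)
  3P = (1, 5)
  4P = (4, 3)
  5P = (5, 5)
  6P = (5, 2)
  7P = (4, 4)
  8P = (1, 2)
  9P = (2, 1)
Match found at i = 9.

k = 9


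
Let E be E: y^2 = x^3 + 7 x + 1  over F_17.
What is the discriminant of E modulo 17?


4 a^3 + 27 b^2 = 4*7^3 + 27*1^2 = 1372 + 27 = 1399
Delta = -16 * (1399) = -22384
Delta mod 17 = 5

Delta = 5 (mod 17)


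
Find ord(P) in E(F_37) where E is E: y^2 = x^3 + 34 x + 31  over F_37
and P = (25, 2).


Compute successive multiples of P until we hit O:
  1P = (25, 2)
  2P = (8, 36)
  3P = (8, 1)
  4P = (25, 35)
  5P = O

ord(P) = 5


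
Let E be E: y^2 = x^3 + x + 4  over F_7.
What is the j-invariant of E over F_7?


Delta = -16(4 a^3 + 27 b^2) mod 7 = 3
-1728 * (4 a)^3 = -1728 * (4*1)^3 mod 7 = 1
j = 1 * 3^(-1) mod 7 = 5

j = 5 (mod 7)


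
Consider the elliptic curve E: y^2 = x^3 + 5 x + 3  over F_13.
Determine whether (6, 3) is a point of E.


Check whether y^2 = x^3 + 5 x + 3 (mod 13) for (x, y) = (6, 3).
LHS: y^2 = 3^2 mod 13 = 9
RHS: x^3 + 5 x + 3 = 6^3 + 5*6 + 3 mod 13 = 2
LHS != RHS

No, not on the curve


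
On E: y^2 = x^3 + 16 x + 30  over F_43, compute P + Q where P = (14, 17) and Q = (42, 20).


P != Q, so use the chord formula.
s = (y2 - y1) / (x2 - x1) = (3) / (28) mod 43 = 17
x3 = s^2 - x1 - x2 mod 43 = 17^2 - 14 - 42 = 18
y3 = s (x1 - x3) - y1 mod 43 = 17 * (14 - 18) - 17 = 1

P + Q = (18, 1)


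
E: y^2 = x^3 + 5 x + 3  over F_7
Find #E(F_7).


For each x in F_7, count y with y^2 = x^3 + 5 x + 3 mod 7:
  x = 1: RHS = 2, y in [3, 4]  -> 2 point(s)
  x = 2: RHS = 0, y in [0]  -> 1 point(s)
  x = 6: RHS = 4, y in [2, 5]  -> 2 point(s)
Affine points: 5. Add the point at infinity: total = 6.

#E(F_7) = 6


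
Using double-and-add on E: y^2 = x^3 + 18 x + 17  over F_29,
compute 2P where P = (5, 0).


k = 2 = 10_2 (binary, LSB first: 01)
Double-and-add from P = (5, 0):
  bit 0 = 0: acc unchanged = O
  bit 1 = 1: acc = O + O = O

2P = O


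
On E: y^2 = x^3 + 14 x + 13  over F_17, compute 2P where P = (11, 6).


Doubling: s = (3 x1^2 + a) / (2 y1)
s = (3*11^2 + 14) / (2*6) mod 17 = 13
x3 = s^2 - 2 x1 mod 17 = 13^2 - 2*11 = 11
y3 = s (x1 - x3) - y1 mod 17 = 13 * (11 - 11) - 6 = 11

2P = (11, 11)


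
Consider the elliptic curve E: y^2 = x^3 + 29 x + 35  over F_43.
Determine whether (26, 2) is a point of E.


Check whether y^2 = x^3 + 29 x + 35 (mod 43) for (x, y) = (26, 2).
LHS: y^2 = 2^2 mod 43 = 4
RHS: x^3 + 29 x + 35 = 26^3 + 29*26 + 35 mod 43 = 4
LHS = RHS

Yes, on the curve


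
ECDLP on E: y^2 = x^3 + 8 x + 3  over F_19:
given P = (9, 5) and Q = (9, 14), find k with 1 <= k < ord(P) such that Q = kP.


Enumerate multiples of P until we hit Q = (9, 14):
  1P = (9, 5)
  2P = (8, 3)
  3P = (6, 1)
  4P = (10, 0)
  5P = (6, 18)
  6P = (8, 16)
  7P = (9, 14)
Match found at i = 7.

k = 7


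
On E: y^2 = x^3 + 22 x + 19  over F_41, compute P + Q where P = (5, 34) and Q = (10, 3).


P != Q, so use the chord formula.
s = (y2 - y1) / (x2 - x1) = (10) / (5) mod 41 = 2
x3 = s^2 - x1 - x2 mod 41 = 2^2 - 5 - 10 = 30
y3 = s (x1 - x3) - y1 mod 41 = 2 * (5 - 30) - 34 = 39

P + Q = (30, 39)


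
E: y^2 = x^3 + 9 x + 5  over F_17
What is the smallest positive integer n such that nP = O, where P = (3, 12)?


Compute successive multiples of P until we hit O:
  1P = (3, 12)
  2P = (9, 13)
  3P = (14, 6)
  4P = (1, 7)
  5P = (15, 9)
  6P = (15, 8)
  7P = (1, 10)
  8P = (14, 11)
  ... (continuing to 11P)
  11P = O

ord(P) = 11


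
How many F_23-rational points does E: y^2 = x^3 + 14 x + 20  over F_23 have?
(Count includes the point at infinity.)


For each x in F_23, count y with y^2 = x^3 + 14 x + 20 mod 23:
  x = 1: RHS = 12, y in [9, 14]  -> 2 point(s)
  x = 4: RHS = 2, y in [5, 18]  -> 2 point(s)
  x = 5: RHS = 8, y in [10, 13]  -> 2 point(s)
  x = 7: RHS = 1, y in [1, 22]  -> 2 point(s)
  x = 8: RHS = 0, y in [0]  -> 1 point(s)
  x = 9: RHS = 1, y in [1, 22]  -> 2 point(s)
  x = 14: RHS = 16, y in [4, 19]  -> 2 point(s)
  x = 16: RHS = 16, y in [4, 19]  -> 2 point(s)
  x = 18: RHS = 9, y in [3, 20]  -> 2 point(s)
Affine points: 17. Add the point at infinity: total = 18.

#E(F_23) = 18


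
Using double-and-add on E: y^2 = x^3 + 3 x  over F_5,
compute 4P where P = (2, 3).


k = 4 = 100_2 (binary, LSB first: 001)
Double-and-add from P = (2, 3):
  bit 0 = 0: acc unchanged = O
  bit 1 = 0: acc unchanged = O
  bit 2 = 1: acc = O + (4, 1) = (4, 1)

4P = (4, 1)


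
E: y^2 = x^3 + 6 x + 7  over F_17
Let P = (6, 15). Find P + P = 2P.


Doubling: s = (3 x1^2 + a) / (2 y1)
s = (3*6^2 + 6) / (2*15) mod 17 = 14
x3 = s^2 - 2 x1 mod 17 = 14^2 - 2*6 = 14
y3 = s (x1 - x3) - y1 mod 17 = 14 * (6 - 14) - 15 = 9

2P = (14, 9)


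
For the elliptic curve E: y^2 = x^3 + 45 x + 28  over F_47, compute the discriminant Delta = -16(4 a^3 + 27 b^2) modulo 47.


4 a^3 + 27 b^2 = 4*45^3 + 27*28^2 = 364500 + 21168 = 385668
Delta = -16 * (385668) = -6170688
Delta mod 47 = 36

Delta = 36 (mod 47)


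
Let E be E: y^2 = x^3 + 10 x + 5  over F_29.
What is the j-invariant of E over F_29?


Delta = -16(4 a^3 + 27 b^2) mod 29 = 20
-1728 * (4 a)^3 = -1728 * (4*10)^3 mod 29 = 22
j = 22 * 20^(-1) mod 29 = 4

j = 4 (mod 29)


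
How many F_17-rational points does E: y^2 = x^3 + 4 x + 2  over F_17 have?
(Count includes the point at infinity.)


For each x in F_17, count y with y^2 = x^3 + 4 x + 2 mod 17:
  x = 0: RHS = 2, y in [6, 11]  -> 2 point(s)
  x = 2: RHS = 1, y in [1, 16]  -> 2 point(s)
  x = 6: RHS = 4, y in [2, 15]  -> 2 point(s)
  x = 7: RHS = 16, y in [4, 13]  -> 2 point(s)
  x = 8: RHS = 2, y in [6, 11]  -> 2 point(s)
  x = 9: RHS = 2, y in [6, 11]  -> 2 point(s)
  x = 11: RHS = 0, y in [0]  -> 1 point(s)
Affine points: 13. Add the point at infinity: total = 14.

#E(F_17) = 14


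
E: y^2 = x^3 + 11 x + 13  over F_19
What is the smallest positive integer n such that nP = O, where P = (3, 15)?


Compute successive multiples of P until we hit O:
  1P = (3, 15)
  2P = (13, 4)
  3P = (12, 12)
  4P = (2, 10)
  5P = (1, 14)
  6P = (1, 5)
  7P = (2, 9)
  8P = (12, 7)
  ... (continuing to 11P)
  11P = O

ord(P) = 11


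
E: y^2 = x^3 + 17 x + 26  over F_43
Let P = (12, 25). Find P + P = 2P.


Doubling: s = (3 x1^2 + a) / (2 y1)
s = (3*12^2 + 17) / (2*25) mod 43 = 15
x3 = s^2 - 2 x1 mod 43 = 15^2 - 2*12 = 29
y3 = s (x1 - x3) - y1 mod 43 = 15 * (12 - 29) - 25 = 21

2P = (29, 21)


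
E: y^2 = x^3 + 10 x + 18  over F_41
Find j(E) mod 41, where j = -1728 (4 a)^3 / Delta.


Delta = -16(4 a^3 + 27 b^2) mod 41 = 7
-1728 * (4 a)^3 = -1728 * (4*10)^3 mod 41 = 6
j = 6 * 7^(-1) mod 41 = 36

j = 36 (mod 41)


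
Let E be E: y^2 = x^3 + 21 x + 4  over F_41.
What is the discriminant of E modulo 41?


4 a^3 + 27 b^2 = 4*21^3 + 27*4^2 = 37044 + 432 = 37476
Delta = -16 * (37476) = -599616
Delta mod 41 = 9

Delta = 9 (mod 41)


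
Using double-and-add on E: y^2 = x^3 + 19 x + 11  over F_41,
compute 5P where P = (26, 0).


k = 5 = 101_2 (binary, LSB first: 101)
Double-and-add from P = (26, 0):
  bit 0 = 1: acc = O + (26, 0) = (26, 0)
  bit 1 = 0: acc unchanged = (26, 0)
  bit 2 = 1: acc = (26, 0) + O = (26, 0)

5P = (26, 0)


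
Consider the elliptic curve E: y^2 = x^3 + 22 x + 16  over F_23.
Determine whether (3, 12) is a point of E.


Check whether y^2 = x^3 + 22 x + 16 (mod 23) for (x, y) = (3, 12).
LHS: y^2 = 12^2 mod 23 = 6
RHS: x^3 + 22 x + 16 = 3^3 + 22*3 + 16 mod 23 = 17
LHS != RHS

No, not on the curve


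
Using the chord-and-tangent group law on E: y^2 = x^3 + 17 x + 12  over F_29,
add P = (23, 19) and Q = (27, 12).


P != Q, so use the chord formula.
s = (y2 - y1) / (x2 - x1) = (22) / (4) mod 29 = 20
x3 = s^2 - x1 - x2 mod 29 = 20^2 - 23 - 27 = 2
y3 = s (x1 - x3) - y1 mod 29 = 20 * (23 - 2) - 19 = 24

P + Q = (2, 24)


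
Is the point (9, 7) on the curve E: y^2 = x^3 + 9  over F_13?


Check whether y^2 = x^3 + 0 x + 9 (mod 13) for (x, y) = (9, 7).
LHS: y^2 = 7^2 mod 13 = 10
RHS: x^3 + 0 x + 9 = 9^3 + 0*9 + 9 mod 13 = 10
LHS = RHS

Yes, on the curve


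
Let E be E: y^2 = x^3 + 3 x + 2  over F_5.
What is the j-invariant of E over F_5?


Delta = -16(4 a^3 + 27 b^2) mod 5 = 4
-1728 * (4 a)^3 = -1728 * (4*3)^3 mod 5 = 1
j = 1 * 4^(-1) mod 5 = 4

j = 4 (mod 5)


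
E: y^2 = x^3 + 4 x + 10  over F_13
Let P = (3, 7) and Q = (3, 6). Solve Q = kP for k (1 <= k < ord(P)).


Enumerate multiples of P until we hit Q = (3, 6):
  1P = (3, 7)
  2P = (6, 4)
  3P = (5, 8)
  4P = (2, 0)
  5P = (5, 5)
  6P = (6, 9)
  7P = (3, 6)
Match found at i = 7.

k = 7


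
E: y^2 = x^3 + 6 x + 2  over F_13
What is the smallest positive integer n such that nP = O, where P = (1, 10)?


Compute successive multiples of P until we hit O:
  1P = (1, 10)
  2P = (10, 10)
  3P = (2, 3)
  4P = (7, 6)
  5P = (4, 5)
  6P = (5, 1)
  7P = (8, 9)
  8P = (8, 4)
  ... (continuing to 15P)
  15P = O

ord(P) = 15


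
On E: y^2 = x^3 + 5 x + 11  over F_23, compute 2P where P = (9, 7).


Doubling: s = (3 x1^2 + a) / (2 y1)
s = (3*9^2 + 5) / (2*7) mod 23 = 21
x3 = s^2 - 2 x1 mod 23 = 21^2 - 2*9 = 9
y3 = s (x1 - x3) - y1 mod 23 = 21 * (9 - 9) - 7 = 16

2P = (9, 16)


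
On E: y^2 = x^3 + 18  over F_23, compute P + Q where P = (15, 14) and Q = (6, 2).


P != Q, so use the chord formula.
s = (y2 - y1) / (x2 - x1) = (11) / (14) mod 23 = 9
x3 = s^2 - x1 - x2 mod 23 = 9^2 - 15 - 6 = 14
y3 = s (x1 - x3) - y1 mod 23 = 9 * (15 - 14) - 14 = 18

P + Q = (14, 18)


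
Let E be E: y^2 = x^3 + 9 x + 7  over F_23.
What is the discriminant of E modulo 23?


4 a^3 + 27 b^2 = 4*9^3 + 27*7^2 = 2916 + 1323 = 4239
Delta = -16 * (4239) = -67824
Delta mod 23 = 3

Delta = 3 (mod 23)


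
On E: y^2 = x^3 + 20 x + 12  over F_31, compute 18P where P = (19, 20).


k = 18 = 10010_2 (binary, LSB first: 01001)
Double-and-add from P = (19, 20):
  bit 0 = 0: acc unchanged = O
  bit 1 = 1: acc = O + (28, 24) = (28, 24)
  bit 2 = 0: acc unchanged = (28, 24)
  bit 3 = 0: acc unchanged = (28, 24)
  bit 4 = 1: acc = (28, 24) + (4, 30) = (1, 8)

18P = (1, 8)


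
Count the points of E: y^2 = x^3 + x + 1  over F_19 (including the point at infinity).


For each x in F_19, count y with y^2 = x^3 + 1 x + 1 mod 19:
  x = 0: RHS = 1, y in [1, 18]  -> 2 point(s)
  x = 2: RHS = 11, y in [7, 12]  -> 2 point(s)
  x = 5: RHS = 17, y in [6, 13]  -> 2 point(s)
  x = 7: RHS = 9, y in [3, 16]  -> 2 point(s)
  x = 9: RHS = 17, y in [6, 13]  -> 2 point(s)
  x = 10: RHS = 4, y in [2, 17]  -> 2 point(s)
  x = 13: RHS = 7, y in [8, 11]  -> 2 point(s)
  x = 14: RHS = 4, y in [2, 17]  -> 2 point(s)
  x = 15: RHS = 9, y in [3, 16]  -> 2 point(s)
  x = 16: RHS = 9, y in [3, 16]  -> 2 point(s)
Affine points: 20. Add the point at infinity: total = 21.

#E(F_19) = 21


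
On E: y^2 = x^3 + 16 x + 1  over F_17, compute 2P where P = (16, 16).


k = 2 = 10_2 (binary, LSB first: 01)
Double-and-add from P = (16, 16):
  bit 0 = 0: acc unchanged = O
  bit 1 = 1: acc = O + (3, 5) = (3, 5)

2P = (3, 5)


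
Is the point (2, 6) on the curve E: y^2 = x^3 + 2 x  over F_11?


Check whether y^2 = x^3 + 2 x + 0 (mod 11) for (x, y) = (2, 6).
LHS: y^2 = 6^2 mod 11 = 3
RHS: x^3 + 2 x + 0 = 2^3 + 2*2 + 0 mod 11 = 1
LHS != RHS

No, not on the curve


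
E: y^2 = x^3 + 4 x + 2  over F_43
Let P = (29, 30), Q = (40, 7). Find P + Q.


P != Q, so use the chord formula.
s = (y2 - y1) / (x2 - x1) = (20) / (11) mod 43 = 37
x3 = s^2 - x1 - x2 mod 43 = 37^2 - 29 - 40 = 10
y3 = s (x1 - x3) - y1 mod 43 = 37 * (29 - 10) - 30 = 28

P + Q = (10, 28)


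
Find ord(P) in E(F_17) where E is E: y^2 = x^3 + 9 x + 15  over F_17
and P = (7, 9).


Compute successive multiples of P until we hit O:
  1P = (7, 9)
  2P = (12, 10)
  3P = (13, 0)
  4P = (12, 7)
  5P = (7, 8)
  6P = O

ord(P) = 6


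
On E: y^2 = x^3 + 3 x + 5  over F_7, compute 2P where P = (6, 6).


Doubling: s = (3 x1^2 + a) / (2 y1)
s = (3*6^2 + 3) / (2*6) mod 7 = 4
x3 = s^2 - 2 x1 mod 7 = 4^2 - 2*6 = 4
y3 = s (x1 - x3) - y1 mod 7 = 4 * (6 - 4) - 6 = 2

2P = (4, 2)


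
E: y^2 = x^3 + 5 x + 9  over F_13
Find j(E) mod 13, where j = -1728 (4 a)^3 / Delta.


Delta = -16(4 a^3 + 27 b^2) mod 13 = 12
-1728 * (4 a)^3 = -1728 * (4*5)^3 mod 13 = 5
j = 5 * 12^(-1) mod 13 = 8

j = 8 (mod 13)


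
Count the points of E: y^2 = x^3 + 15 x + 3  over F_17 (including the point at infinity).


For each x in F_17, count y with y^2 = x^3 + 15 x + 3 mod 17:
  x = 1: RHS = 2, y in [6, 11]  -> 2 point(s)
  x = 4: RHS = 8, y in [5, 12]  -> 2 point(s)
  x = 5: RHS = 16, y in [4, 13]  -> 2 point(s)
  x = 7: RHS = 9, y in [3, 14]  -> 2 point(s)
  x = 9: RHS = 0, y in [0]  -> 1 point(s)
  x = 13: RHS = 15, y in [7, 10]  -> 2 point(s)
  x = 14: RHS = 16, y in [4, 13]  -> 2 point(s)
  x = 15: RHS = 16, y in [4, 13]  -> 2 point(s)
  x = 16: RHS = 4, y in [2, 15]  -> 2 point(s)
Affine points: 17. Add the point at infinity: total = 18.

#E(F_17) = 18


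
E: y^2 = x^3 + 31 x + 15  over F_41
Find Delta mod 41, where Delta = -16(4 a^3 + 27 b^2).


4 a^3 + 27 b^2 = 4*31^3 + 27*15^2 = 119164 + 6075 = 125239
Delta = -16 * (125239) = -2003824
Delta mod 41 = 10

Delta = 10 (mod 41)


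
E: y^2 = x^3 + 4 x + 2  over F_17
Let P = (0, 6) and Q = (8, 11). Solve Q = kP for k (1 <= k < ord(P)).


Enumerate multiples of P until we hit Q = (8, 11):
  1P = (0, 6)
  2P = (2, 16)
  3P = (6, 15)
  4P = (9, 6)
  5P = (8, 11)
Match found at i = 5.

k = 5


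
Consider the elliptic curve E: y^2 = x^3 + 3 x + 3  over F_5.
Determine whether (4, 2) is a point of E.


Check whether y^2 = x^3 + 3 x + 3 (mod 5) for (x, y) = (4, 2).
LHS: y^2 = 2^2 mod 5 = 4
RHS: x^3 + 3 x + 3 = 4^3 + 3*4 + 3 mod 5 = 4
LHS = RHS

Yes, on the curve


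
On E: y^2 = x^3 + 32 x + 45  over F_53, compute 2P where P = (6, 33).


Doubling: s = (3 x1^2 + a) / (2 y1)
s = (3*6^2 + 32) / (2*33) mod 53 = 23
x3 = s^2 - 2 x1 mod 53 = 23^2 - 2*6 = 40
y3 = s (x1 - x3) - y1 mod 53 = 23 * (6 - 40) - 33 = 33

2P = (40, 33)


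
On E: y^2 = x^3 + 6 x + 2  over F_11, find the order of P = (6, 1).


Compute successive multiples of P until we hit O:
  1P = (6, 1)
  2P = (3, 5)
  3P = (5, 5)
  4P = (5, 6)
  5P = (3, 6)
  6P = (6, 10)
  7P = O

ord(P) = 7


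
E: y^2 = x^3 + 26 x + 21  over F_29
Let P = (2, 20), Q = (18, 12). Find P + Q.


P != Q, so use the chord formula.
s = (y2 - y1) / (x2 - x1) = (21) / (16) mod 29 = 14
x3 = s^2 - x1 - x2 mod 29 = 14^2 - 2 - 18 = 2
y3 = s (x1 - x3) - y1 mod 29 = 14 * (2 - 2) - 20 = 9

P + Q = (2, 9)


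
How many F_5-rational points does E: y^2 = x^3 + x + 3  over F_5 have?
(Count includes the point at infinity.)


For each x in F_5, count y with y^2 = x^3 + 1 x + 3 mod 5:
  x = 1: RHS = 0, y in [0]  -> 1 point(s)
  x = 4: RHS = 1, y in [1, 4]  -> 2 point(s)
Affine points: 3. Add the point at infinity: total = 4.

#E(F_5) = 4


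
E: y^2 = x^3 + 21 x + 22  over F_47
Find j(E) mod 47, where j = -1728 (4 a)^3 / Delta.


Delta = -16(4 a^3 + 27 b^2) mod 47 = 28
-1728 * (4 a)^3 = -1728 * (4*21)^3 mod 47 = 45
j = 45 * 28^(-1) mod 47 = 10

j = 10 (mod 47)


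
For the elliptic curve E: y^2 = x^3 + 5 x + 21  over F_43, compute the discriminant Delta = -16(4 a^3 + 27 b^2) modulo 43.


4 a^3 + 27 b^2 = 4*5^3 + 27*21^2 = 500 + 11907 = 12407
Delta = -16 * (12407) = -198512
Delta mod 43 = 19

Delta = 19 (mod 43)


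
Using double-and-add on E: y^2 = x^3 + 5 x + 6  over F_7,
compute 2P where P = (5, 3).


k = 2 = 10_2 (binary, LSB first: 01)
Double-and-add from P = (5, 3):
  bit 0 = 0: acc unchanged = O
  bit 1 = 1: acc = O + (6, 0) = (6, 0)

2P = (6, 0)


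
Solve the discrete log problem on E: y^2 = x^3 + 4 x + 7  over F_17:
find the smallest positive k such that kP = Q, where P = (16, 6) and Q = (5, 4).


Enumerate multiples of P until we hit Q = (5, 4):
  1P = (16, 6)
  2P = (6, 14)
  3P = (14, 6)
  4P = (4, 11)
  5P = (15, 12)
  6P = (5, 13)
  7P = (12, 10)
  8P = (7, 2)
  9P = (7, 15)
  10P = (12, 7)
  11P = (5, 4)
Match found at i = 11.

k = 11


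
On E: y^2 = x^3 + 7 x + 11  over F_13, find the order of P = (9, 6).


Compute successive multiples of P until we hit O:
  1P = (9, 6)
  2P = (4, 5)
  3P = (12, 9)
  4P = (6, 10)
  5P = (7, 0)
  6P = (6, 3)
  7P = (12, 4)
  8P = (4, 8)
  ... (continuing to 10P)
  10P = O

ord(P) = 10


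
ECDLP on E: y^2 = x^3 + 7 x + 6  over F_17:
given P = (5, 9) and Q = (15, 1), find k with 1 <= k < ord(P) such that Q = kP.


Enumerate multiples of P until we hit Q = (15, 1):
  1P = (5, 9)
  2P = (16, 7)
  3P = (15, 16)
  4P = (15, 1)
Match found at i = 4.

k = 4


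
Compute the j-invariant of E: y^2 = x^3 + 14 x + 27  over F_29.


Delta = -16(4 a^3 + 27 b^2) mod 29 = 20
-1728 * (4 a)^3 = -1728 * (4*14)^3 mod 29 = 20
j = 20 * 20^(-1) mod 29 = 1

j = 1 (mod 29)


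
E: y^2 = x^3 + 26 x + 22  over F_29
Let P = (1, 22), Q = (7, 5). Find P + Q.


P != Q, so use the chord formula.
s = (y2 - y1) / (x2 - x1) = (12) / (6) mod 29 = 2
x3 = s^2 - x1 - x2 mod 29 = 2^2 - 1 - 7 = 25
y3 = s (x1 - x3) - y1 mod 29 = 2 * (1 - 25) - 22 = 17

P + Q = (25, 17)


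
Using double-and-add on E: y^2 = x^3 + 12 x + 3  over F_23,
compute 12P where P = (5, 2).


k = 12 = 1100_2 (binary, LSB first: 0011)
Double-and-add from P = (5, 2):
  bit 0 = 0: acc unchanged = O
  bit 1 = 0: acc unchanged = O
  bit 2 = 1: acc = O + (7, 4) = (7, 4)
  bit 3 = 1: acc = (7, 4) + (22, 17) = (20, 20)

12P = (20, 20)


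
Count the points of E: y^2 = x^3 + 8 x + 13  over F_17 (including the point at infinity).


For each x in F_17, count y with y^2 = x^3 + 8 x + 13 mod 17:
  x = 0: RHS = 13, y in [8, 9]  -> 2 point(s)
  x = 3: RHS = 13, y in [8, 9]  -> 2 point(s)
  x = 5: RHS = 8, y in [5, 12]  -> 2 point(s)
  x = 7: RHS = 4, y in [2, 15]  -> 2 point(s)
  x = 9: RHS = 15, y in [7, 10]  -> 2 point(s)
  x = 11: RHS = 4, y in [2, 15]  -> 2 point(s)
  x = 12: RHS = 1, y in [1, 16]  -> 2 point(s)
  x = 13: RHS = 2, y in [6, 11]  -> 2 point(s)
  x = 14: RHS = 13, y in [8, 9]  -> 2 point(s)
  x = 16: RHS = 4, y in [2, 15]  -> 2 point(s)
Affine points: 20. Add the point at infinity: total = 21.

#E(F_17) = 21


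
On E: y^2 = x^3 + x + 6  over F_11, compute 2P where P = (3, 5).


Doubling: s = (3 x1^2 + a) / (2 y1)
s = (3*3^2 + 1) / (2*5) mod 11 = 5
x3 = s^2 - 2 x1 mod 11 = 5^2 - 2*3 = 8
y3 = s (x1 - x3) - y1 mod 11 = 5 * (3 - 8) - 5 = 3

2P = (8, 3)


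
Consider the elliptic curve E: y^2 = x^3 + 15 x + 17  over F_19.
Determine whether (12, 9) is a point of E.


Check whether y^2 = x^3 + 15 x + 17 (mod 19) for (x, y) = (12, 9).
LHS: y^2 = 9^2 mod 19 = 5
RHS: x^3 + 15 x + 17 = 12^3 + 15*12 + 17 mod 19 = 6
LHS != RHS

No, not on the curve


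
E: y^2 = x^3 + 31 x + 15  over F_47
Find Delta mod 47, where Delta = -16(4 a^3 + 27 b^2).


4 a^3 + 27 b^2 = 4*31^3 + 27*15^2 = 119164 + 6075 = 125239
Delta = -16 * (125239) = -2003824
Delta mod 47 = 21

Delta = 21 (mod 47)


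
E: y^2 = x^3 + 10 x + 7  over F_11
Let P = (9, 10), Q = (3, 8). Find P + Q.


P != Q, so use the chord formula.
s = (y2 - y1) / (x2 - x1) = (9) / (5) mod 11 = 4
x3 = s^2 - x1 - x2 mod 11 = 4^2 - 9 - 3 = 4
y3 = s (x1 - x3) - y1 mod 11 = 4 * (9 - 4) - 10 = 10

P + Q = (4, 10)


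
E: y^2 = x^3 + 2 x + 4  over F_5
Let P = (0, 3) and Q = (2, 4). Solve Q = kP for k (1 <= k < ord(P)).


Enumerate multiples of P until we hit Q = (2, 4):
  1P = (0, 3)
  2P = (4, 4)
  3P = (2, 4)
Match found at i = 3.

k = 3


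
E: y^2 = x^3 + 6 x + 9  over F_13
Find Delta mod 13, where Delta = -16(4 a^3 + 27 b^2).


4 a^3 + 27 b^2 = 4*6^3 + 27*9^2 = 864 + 2187 = 3051
Delta = -16 * (3051) = -48816
Delta mod 13 = 12

Delta = 12 (mod 13)


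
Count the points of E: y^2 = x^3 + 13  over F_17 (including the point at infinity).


For each x in F_17, count y with y^2 = x^3 + 0 x + 13 mod 17:
  x = 0: RHS = 13, y in [8, 9]  -> 2 point(s)
  x = 2: RHS = 4, y in [2, 15]  -> 2 point(s)
  x = 4: RHS = 9, y in [3, 14]  -> 2 point(s)
  x = 5: RHS = 2, y in [6, 11]  -> 2 point(s)
  x = 6: RHS = 8, y in [5, 12]  -> 2 point(s)
  x = 7: RHS = 16, y in [4, 13]  -> 2 point(s)
  x = 8: RHS = 15, y in [7, 10]  -> 2 point(s)
  x = 11: RHS = 1, y in [1, 16]  -> 2 point(s)
  x = 13: RHS = 0, y in [0]  -> 1 point(s)
Affine points: 17. Add the point at infinity: total = 18.

#E(F_17) = 18


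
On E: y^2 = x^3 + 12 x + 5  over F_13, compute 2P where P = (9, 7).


Doubling: s = (3 x1^2 + a) / (2 y1)
s = (3*9^2 + 12) / (2*7) mod 13 = 8
x3 = s^2 - 2 x1 mod 13 = 8^2 - 2*9 = 7
y3 = s (x1 - x3) - y1 mod 13 = 8 * (9 - 7) - 7 = 9

2P = (7, 9)


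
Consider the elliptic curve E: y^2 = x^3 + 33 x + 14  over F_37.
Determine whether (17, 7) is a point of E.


Check whether y^2 = x^3 + 33 x + 14 (mod 37) for (x, y) = (17, 7).
LHS: y^2 = 7^2 mod 37 = 12
RHS: x^3 + 33 x + 14 = 17^3 + 33*17 + 14 mod 37 = 12
LHS = RHS

Yes, on the curve


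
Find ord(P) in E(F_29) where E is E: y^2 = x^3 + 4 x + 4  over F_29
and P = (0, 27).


Compute successive multiples of P until we hit O:
  1P = (0, 27)
  2P = (1, 3)
  3P = (24, 27)
  4P = (5, 2)
  5P = (20, 15)
  6P = (14, 22)
  7P = (28, 12)
  8P = (23, 5)
  ... (continuing to 26P)
  26P = O

ord(P) = 26


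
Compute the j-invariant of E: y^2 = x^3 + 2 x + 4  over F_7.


Delta = -16(4 a^3 + 27 b^2) mod 7 = 3
-1728 * (4 a)^3 = -1728 * (4*2)^3 mod 7 = 1
j = 1 * 3^(-1) mod 7 = 5

j = 5 (mod 7)


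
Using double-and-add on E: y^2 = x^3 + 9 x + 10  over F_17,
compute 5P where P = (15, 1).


k = 5 = 101_2 (binary, LSB first: 101)
Double-and-add from P = (15, 1):
  bit 0 = 1: acc = O + (15, 1) = (15, 1)
  bit 1 = 0: acc unchanged = (15, 1)
  bit 2 = 1: acc = (15, 1) + (3, 8) = (3, 9)

5P = (3, 9)


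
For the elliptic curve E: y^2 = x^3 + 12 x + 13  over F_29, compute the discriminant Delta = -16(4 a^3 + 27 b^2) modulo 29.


4 a^3 + 27 b^2 = 4*12^3 + 27*13^2 = 6912 + 4563 = 11475
Delta = -16 * (11475) = -183600
Delta mod 29 = 28

Delta = 28 (mod 29)


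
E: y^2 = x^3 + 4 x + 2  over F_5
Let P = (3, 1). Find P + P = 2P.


Doubling: s = (3 x1^2 + a) / (2 y1)
s = (3*3^2 + 4) / (2*1) mod 5 = 3
x3 = s^2 - 2 x1 mod 5 = 3^2 - 2*3 = 3
y3 = s (x1 - x3) - y1 mod 5 = 3 * (3 - 3) - 1 = 4

2P = (3, 4)


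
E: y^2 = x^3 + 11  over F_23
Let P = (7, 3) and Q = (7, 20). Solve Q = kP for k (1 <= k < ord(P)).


Enumerate multiples of P until we hit Q = (7, 20):
  1P = (7, 3)
  2P = (17, 5)
  3P = (11, 10)
  4P = (21, 7)
  5P = (4, 11)
  6P = (14, 8)
  7P = (18, 22)
  8P = (16, 17)
  9P = (1, 14)
  10P = (19, 19)
  11P = (9, 2)
  12P = (13, 0)
  13P = (9, 21)
  14P = (19, 4)
  15P = (1, 9)
  16P = (16, 6)
  17P = (18, 1)
  18P = (14, 15)
  19P = (4, 12)
  20P = (21, 16)
  21P = (11, 13)
  22P = (17, 18)
  23P = (7, 20)
Match found at i = 23.

k = 23


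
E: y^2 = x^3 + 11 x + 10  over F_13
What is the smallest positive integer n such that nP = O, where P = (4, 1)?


Compute successive multiples of P until we hit O:
  1P = (4, 1)
  2P = (1, 3)
  3P = (7, 1)
  4P = (2, 12)
  5P = (8, 8)
  6P = (0, 6)
  7P = (0, 7)
  8P = (8, 5)
  ... (continuing to 13P)
  13P = O

ord(P) = 13


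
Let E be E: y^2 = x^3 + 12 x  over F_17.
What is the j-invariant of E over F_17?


Delta = -16(4 a^3 + 27 b^2) mod 17 = 10
-1728 * (4 a)^3 = -1728 * (4*12)^3 mod 17 = 8
j = 8 * 10^(-1) mod 17 = 11

j = 11 (mod 17)


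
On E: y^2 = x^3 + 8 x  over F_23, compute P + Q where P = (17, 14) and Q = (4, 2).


P != Q, so use the chord formula.
s = (y2 - y1) / (x2 - x1) = (11) / (10) mod 23 = 8
x3 = s^2 - x1 - x2 mod 23 = 8^2 - 17 - 4 = 20
y3 = s (x1 - x3) - y1 mod 23 = 8 * (17 - 20) - 14 = 8

P + Q = (20, 8)


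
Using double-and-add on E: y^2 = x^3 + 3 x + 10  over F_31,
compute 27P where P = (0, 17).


k = 27 = 11011_2 (binary, LSB first: 11011)
Double-and-add from P = (0, 17):
  bit 0 = 1: acc = O + (0, 17) = (0, 17)
  bit 1 = 1: acc = (0, 17) + (1, 13) = (15, 12)
  bit 2 = 0: acc unchanged = (15, 12)
  bit 3 = 1: acc = (15, 12) + (13, 13) = (11, 17)
  bit 4 = 1: acc = (11, 17) + (24, 24) = (15, 19)

27P = (15, 19)
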